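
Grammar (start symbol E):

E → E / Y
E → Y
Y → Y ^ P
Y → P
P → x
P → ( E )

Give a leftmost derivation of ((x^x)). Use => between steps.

E => Y   [E → Y]
Y => P   [Y → P]
P => (E)   [P → ( E )]
(E) => (Y)   [E → Y]
(Y) => (P)   [Y → P]
(P) => ((E))   [P → ( E )]
((E)) => ((Y))   [E → Y]
((Y)) => ((Y^P))   [Y → Y ^ P]
((Y^P)) => ((P^P))   [Y → P]
((P^P)) => ((x^P))   [P → x]
((x^P)) => ((x^x))   [P → x]

E => Y => P => (E) => (Y) => (P) => ((E)) => ((Y)) => ((Y^P)) => ((P^P)) => ((x^P)) => ((x^x))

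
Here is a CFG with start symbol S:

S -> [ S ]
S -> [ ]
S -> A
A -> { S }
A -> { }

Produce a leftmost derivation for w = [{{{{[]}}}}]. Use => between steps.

S => [S] => [A] => [{S}] => [{A}] => [{{S}}] => [{{A}}] => [{{{S}}}] => [{{{A}}}] => [{{{{S}}}}] => [{{{{[]}}}}]

S => [S]   [S -> [ S ]]
[S] => [A]   [S -> A]
[A] => [{S}]   [A -> { S }]
[{S}] => [{A}]   [S -> A]
[{A}] => [{{S}}]   [A -> { S }]
[{{S}}] => [{{A}}]   [S -> A]
[{{A}}] => [{{{S}}}]   [A -> { S }]
[{{{S}}}] => [{{{A}}}]   [S -> A]
[{{{A}}}] => [{{{{S}}}}]   [A -> { S }]
[{{{{S}}}}] => [{{{{[]}}}}]   [S -> [ ]]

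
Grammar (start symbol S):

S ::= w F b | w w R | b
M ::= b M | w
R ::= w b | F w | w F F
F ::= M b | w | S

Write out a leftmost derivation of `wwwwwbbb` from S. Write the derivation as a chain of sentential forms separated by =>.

S => wFb => wSb => wwFbb => wwSbb => wwwwRbb => wwwwwbbb

S => wFb   [S ::= w F b]
wFb => wSb   [F ::= S]
wSb => wwFbb   [S ::= w F b]
wwFbb => wwSbb   [F ::= S]
wwSbb => wwwwRbb   [S ::= w w R]
wwwwRbb => wwwwwbbb   [R ::= w b]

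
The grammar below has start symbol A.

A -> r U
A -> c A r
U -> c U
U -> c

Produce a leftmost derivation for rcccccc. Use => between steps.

A => rU => rcU => rccU => rcccU => rccccU => rcccccU => rcccccc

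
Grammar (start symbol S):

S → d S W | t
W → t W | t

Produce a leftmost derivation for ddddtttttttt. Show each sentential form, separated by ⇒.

S⇒dSW⇒ddSWW⇒dddSWWW⇒ddddSWWWW⇒ddddtWWWW⇒ddddttWWWW⇒ddddtttWWW⇒ddddttttWW⇒ddddtttttWW⇒ddddttttttWW⇒ddddtttttttW⇒ddddtttttttt

S ⇒ dSW   [S → d S W]
dSW ⇒ ddSWW   [S → d S W]
ddSWW ⇒ dddSWWW   [S → d S W]
dddSWWW ⇒ ddddSWWWW   [S → d S W]
ddddSWWWW ⇒ ddddtWWWW   [S → t]
ddddtWWWW ⇒ ddddttWWWW   [W → t W]
ddddttWWWW ⇒ ddddtttWWW   [W → t]
ddddtttWWW ⇒ ddddttttWW   [W → t]
ddddttttWW ⇒ ddddtttttWW   [W → t W]
ddddtttttWW ⇒ ddddttttttWW   [W → t W]
ddddttttttWW ⇒ ddddtttttttW   [W → t]
ddddtttttttW ⇒ ddddtttttttt   [W → t]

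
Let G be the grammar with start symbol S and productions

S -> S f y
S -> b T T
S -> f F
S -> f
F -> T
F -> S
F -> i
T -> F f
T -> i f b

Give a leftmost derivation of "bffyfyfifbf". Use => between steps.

S => bTT => bFfT => bSfT => bSfyfT => bSfyfyfT => bffyfyfT => bffyfyfFf => bffyfyfTf => bffyfyfifbf

S => bTT   [S -> b T T]
bTT => bFfT   [T -> F f]
bFfT => bSfT   [F -> S]
bSfT => bSfyfT   [S -> S f y]
bSfyfT => bSfyfyfT   [S -> S f y]
bSfyfyfT => bffyfyfT   [S -> f]
bffyfyfT => bffyfyfFf   [T -> F f]
bffyfyfFf => bffyfyfTf   [F -> T]
bffyfyfTf => bffyfyfifbf   [T -> i f b]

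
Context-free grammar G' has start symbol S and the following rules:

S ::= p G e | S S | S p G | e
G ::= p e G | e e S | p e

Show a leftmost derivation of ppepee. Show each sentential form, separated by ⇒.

S ⇒ pGe   [S ::= p G e]
pGe ⇒ ppeGe   [G ::= p e G]
ppeGe ⇒ ppepee   [G ::= p e]

S⇒pGe⇒ppeGe⇒ppepee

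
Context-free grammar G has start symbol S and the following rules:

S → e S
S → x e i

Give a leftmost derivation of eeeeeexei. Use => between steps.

S=>eS=>eeS=>eeeS=>eeeeS=>eeeeeS=>eeeeeeS=>eeeeeexei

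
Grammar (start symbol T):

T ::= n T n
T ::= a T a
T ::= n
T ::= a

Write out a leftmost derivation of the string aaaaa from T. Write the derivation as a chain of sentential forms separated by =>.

T => aTa   [T ::= a T a]
aTa => aaTaa   [T ::= a T a]
aaTaa => aaaaa   [T ::= a]

T => aTa => aaTaa => aaaaa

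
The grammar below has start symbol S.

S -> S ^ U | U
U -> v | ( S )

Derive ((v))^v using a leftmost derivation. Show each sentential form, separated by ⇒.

S ⇒ S^U ⇒ U^U ⇒ (S)^U ⇒ (U)^U ⇒ ((S))^U ⇒ ((U))^U ⇒ ((v))^U ⇒ ((v))^v

S ⇒ S^U   [S -> S ^ U]
S^U ⇒ U^U   [S -> U]
U^U ⇒ (S)^U   [U -> ( S )]
(S)^U ⇒ (U)^U   [S -> U]
(U)^U ⇒ ((S))^U   [U -> ( S )]
((S))^U ⇒ ((U))^U   [S -> U]
((U))^U ⇒ ((v))^U   [U -> v]
((v))^U ⇒ ((v))^v   [U -> v]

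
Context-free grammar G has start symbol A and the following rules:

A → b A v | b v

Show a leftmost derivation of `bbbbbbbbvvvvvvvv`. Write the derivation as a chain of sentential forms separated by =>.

A => bAv   [A → b A v]
bAv => bbAvv   [A → b A v]
bbAvv => bbbAvvv   [A → b A v]
bbbAvvv => bbbbAvvvv   [A → b A v]
bbbbAvvvv => bbbbbAvvvvv   [A → b A v]
bbbbbAvvvvv => bbbbbbAvvvvvv   [A → b A v]
bbbbbbAvvvvvv => bbbbbbbAvvvvvvv   [A → b A v]
bbbbbbbAvvvvvvv => bbbbbbbbvvvvvvvv   [A → b v]

A=>bAv=>bbAvv=>bbbAvvv=>bbbbAvvvv=>bbbbbAvvvvv=>bbbbbbAvvvvvv=>bbbbbbbAvvvvvvv=>bbbbbbbbvvvvvvvv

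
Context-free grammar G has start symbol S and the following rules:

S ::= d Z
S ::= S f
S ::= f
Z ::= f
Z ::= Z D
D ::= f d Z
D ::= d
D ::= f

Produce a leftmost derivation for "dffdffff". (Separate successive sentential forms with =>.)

S => Sf => Sff => Sfff => dZfff => dZDfff => dfDfff => dffdZfff => dffdffff

S => Sf   [S ::= S f]
Sf => Sff   [S ::= S f]
Sff => Sfff   [S ::= S f]
Sfff => dZfff   [S ::= d Z]
dZfff => dZDfff   [Z ::= Z D]
dZDfff => dfDfff   [Z ::= f]
dfDfff => dffdZfff   [D ::= f d Z]
dffdZfff => dffdffff   [Z ::= f]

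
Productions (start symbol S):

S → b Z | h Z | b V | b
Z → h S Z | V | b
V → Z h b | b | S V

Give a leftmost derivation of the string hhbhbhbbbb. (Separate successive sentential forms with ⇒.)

S ⇒ hZ   [S → h Z]
hZ ⇒ hhSZ   [Z → h S Z]
hhSZ ⇒ hhbZZ   [S → b Z]
hhbZZ ⇒ hhbhSZZ   [Z → h S Z]
hhbhSZZ ⇒ hhbhbZZ   [S → b]
hhbhbZZ ⇒ hhbhbhSZZ   [Z → h S Z]
hhbhbhSZZ ⇒ hhbhbhbZZZ   [S → b Z]
hhbhbhbZZZ ⇒ hhbhbhbbZZ   [Z → b]
hhbhbhbbZZ ⇒ hhbhbhbbbZ   [Z → b]
hhbhbhbbbZ ⇒ hhbhbhbbbb   [Z → b]

S⇒hZ⇒hhSZ⇒hhbZZ⇒hhbhSZZ⇒hhbhbZZ⇒hhbhbhSZZ⇒hhbhbhbZZZ⇒hhbhbhbbZZ⇒hhbhbhbbbZ⇒hhbhbhbbbb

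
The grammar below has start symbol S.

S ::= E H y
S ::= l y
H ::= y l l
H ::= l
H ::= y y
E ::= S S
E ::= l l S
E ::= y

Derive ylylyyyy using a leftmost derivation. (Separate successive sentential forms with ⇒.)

S ⇒ EHy   [S ::= E H y]
EHy ⇒ SSHy   [E ::= S S]
SSHy ⇒ EHySHy   [S ::= E H y]
EHySHy ⇒ yHySHy   [E ::= y]
yHySHy ⇒ ylySHy   [H ::= l]
ylySHy ⇒ ylylyHy   [S ::= l y]
ylylyHy ⇒ ylylyyyy   [H ::= y y]

S⇒EHy⇒SSHy⇒EHySHy⇒yHySHy⇒ylySHy⇒ylylyHy⇒ylylyyyy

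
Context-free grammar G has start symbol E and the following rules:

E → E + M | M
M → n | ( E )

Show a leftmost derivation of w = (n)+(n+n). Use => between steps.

E => E+M => M+M => (E)+M => (M)+M => (n)+M => (n)+(E) => (n)+(E+M) => (n)+(M+M) => (n)+(n+M) => (n)+(n+n)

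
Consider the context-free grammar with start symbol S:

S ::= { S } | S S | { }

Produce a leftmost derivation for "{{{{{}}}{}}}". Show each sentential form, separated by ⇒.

S ⇒ {S} ⇒ {{S}} ⇒ {{SS}} ⇒ {{{S}S}} ⇒ {{{{S}}S}} ⇒ {{{{{}}}S}} ⇒ {{{{{}}}{}}}

S ⇒ {S}   [S ::= { S }]
{S} ⇒ {{S}}   [S ::= { S }]
{{S}} ⇒ {{SS}}   [S ::= S S]
{{SS}} ⇒ {{{S}S}}   [S ::= { S }]
{{{S}S}} ⇒ {{{{S}}S}}   [S ::= { S }]
{{{{S}}S}} ⇒ {{{{{}}}S}}   [S ::= { }]
{{{{{}}}S}} ⇒ {{{{{}}}{}}}   [S ::= { }]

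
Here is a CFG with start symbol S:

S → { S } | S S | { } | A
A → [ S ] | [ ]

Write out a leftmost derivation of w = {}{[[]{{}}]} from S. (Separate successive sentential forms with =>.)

S => SS => {}S => {}{S} => {}{A} => {}{[S]} => {}{[SS]} => {}{[AS]} => {}{[[]S]} => {}{[[]{S}]} => {}{[[]{{}}]}

S => SS   [S → S S]
SS => {}S   [S → { }]
{}S => {}{S}   [S → { S }]
{}{S} => {}{A}   [S → A]
{}{A} => {}{[S]}   [A → [ S ]]
{}{[S]} => {}{[SS]}   [S → S S]
{}{[SS]} => {}{[AS]}   [S → A]
{}{[AS]} => {}{[[]S]}   [A → [ ]]
{}{[[]S]} => {}{[[]{S}]}   [S → { S }]
{}{[[]{S}]} => {}{[[]{{}}]}   [S → { }]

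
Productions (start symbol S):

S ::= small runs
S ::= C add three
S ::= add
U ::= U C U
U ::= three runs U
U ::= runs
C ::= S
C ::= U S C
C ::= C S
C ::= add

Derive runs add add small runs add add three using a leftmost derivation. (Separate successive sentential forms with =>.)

S => C add three   [S ::= C add three]
C add three => U S C add three   [C ::= U S C]
U S C add three => runs S C add three   [U ::= runs]
runs S C add three => runs add C add three   [S ::= add]
runs add C add three => runs add C S add three   [C ::= C S]
runs add C S add three => runs add C S S add three   [C ::= C S]
runs add C S S add three => runs add add S S add three   [C ::= add]
runs add add S S add three => runs add add small runs S add three   [S ::= small runs]
runs add add small runs S add three => runs add add small runs add add three   [S ::= add]

S => C add three => U S C add three => runs S C add three => runs add C add three => runs add C S add three => runs add C S S add three => runs add add S S add three => runs add add small runs S add three => runs add add small runs add add three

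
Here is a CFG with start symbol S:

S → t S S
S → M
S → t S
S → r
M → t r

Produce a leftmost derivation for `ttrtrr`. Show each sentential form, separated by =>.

S => tSS   [S → t S S]
tSS => tMS   [S → M]
tMS => ttrS   [M → t r]
ttrS => ttrtSS   [S → t S S]
ttrtSS => ttrtrS   [S → r]
ttrtrS => ttrtrr   [S → r]

S=>tSS=>tMS=>ttrS=>ttrtSS=>ttrtrS=>ttrtrr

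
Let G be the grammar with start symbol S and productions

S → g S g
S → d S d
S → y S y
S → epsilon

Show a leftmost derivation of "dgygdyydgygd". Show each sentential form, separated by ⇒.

S ⇒ dSd ⇒ dgSgd ⇒ dgySygd ⇒ dgygSgygd ⇒ dgygdSdgygd ⇒ dgygdySydgygd ⇒ dgygdyydgygd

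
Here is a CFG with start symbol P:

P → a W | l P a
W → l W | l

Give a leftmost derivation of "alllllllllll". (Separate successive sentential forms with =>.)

P=>aW=>alW=>allW=>alllW=>allllW=>alllllW=>allllllW=>alllllllW=>allllllllW=>alllllllllW=>allllllllllW=>alllllllllll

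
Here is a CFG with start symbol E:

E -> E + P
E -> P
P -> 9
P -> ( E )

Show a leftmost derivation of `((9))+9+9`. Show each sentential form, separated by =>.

E => E+P => E+P+P => P+P+P => (E)+P+P => (P)+P+P => ((E))+P+P => ((P))+P+P => ((9))+P+P => ((9))+9+P => ((9))+9+9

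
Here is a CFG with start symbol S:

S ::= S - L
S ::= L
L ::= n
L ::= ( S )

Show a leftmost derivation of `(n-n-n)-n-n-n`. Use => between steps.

S=>S-L=>S-L-L=>S-L-L-L=>L-L-L-L=>(S)-L-L-L=>(S-L)-L-L-L=>(S-L-L)-L-L-L=>(L-L-L)-L-L-L=>(n-L-L)-L-L-L=>(n-n-L)-L-L-L=>(n-n-n)-L-L-L=>(n-n-n)-n-L-L=>(n-n-n)-n-n-L=>(n-n-n)-n-n-n

S => S-L   [S ::= S - L]
S-L => S-L-L   [S ::= S - L]
S-L-L => S-L-L-L   [S ::= S - L]
S-L-L-L => L-L-L-L   [S ::= L]
L-L-L-L => (S)-L-L-L   [L ::= ( S )]
(S)-L-L-L => (S-L)-L-L-L   [S ::= S - L]
(S-L)-L-L-L => (S-L-L)-L-L-L   [S ::= S - L]
(S-L-L)-L-L-L => (L-L-L)-L-L-L   [S ::= L]
(L-L-L)-L-L-L => (n-L-L)-L-L-L   [L ::= n]
(n-L-L)-L-L-L => (n-n-L)-L-L-L   [L ::= n]
(n-n-L)-L-L-L => (n-n-n)-L-L-L   [L ::= n]
(n-n-n)-L-L-L => (n-n-n)-n-L-L   [L ::= n]
(n-n-n)-n-L-L => (n-n-n)-n-n-L   [L ::= n]
(n-n-n)-n-n-L => (n-n-n)-n-n-n   [L ::= n]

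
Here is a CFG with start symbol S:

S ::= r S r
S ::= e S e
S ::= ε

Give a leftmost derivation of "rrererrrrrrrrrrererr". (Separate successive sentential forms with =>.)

S => rSr   [S ::= r S r]
rSr => rrSrr   [S ::= r S r]
rrSrr => rreSerr   [S ::= e S e]
rreSerr => rrerSrerr   [S ::= r S r]
rrerSrerr => rrereSererr   [S ::= e S e]
rrereSererr => rrererSrererr   [S ::= r S r]
rrererSrererr => rrererrSrrererr   [S ::= r S r]
rrererrSrrererr => rrererrrSrrrererr   [S ::= r S r]
rrererrrSrrrererr => rrererrrrSrrrrererr   [S ::= r S r]
rrererrrrSrrrrererr => rrererrrrrSrrrrrererr   [S ::= r S r]
rrererrrrrSrrrrrererr => rrererrrrrrrrrrererr   [S ::= ε]

S => rSr => rrSrr => rreSerr => rrerSrerr => rrereSererr => rrererSrererr => rrererrSrrererr => rrererrrSrrrererr => rrererrrrSrrrrererr => rrererrrrrSrrrrrererr => rrererrrrrrrrrrererr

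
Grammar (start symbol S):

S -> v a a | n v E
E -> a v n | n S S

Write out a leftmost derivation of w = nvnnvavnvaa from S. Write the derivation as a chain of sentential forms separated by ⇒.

S ⇒ nvE   [S -> n v E]
nvE ⇒ nvnSS   [E -> n S S]
nvnSS ⇒ nvnnvES   [S -> n v E]
nvnnvES ⇒ nvnnvavnS   [E -> a v n]
nvnnvavnS ⇒ nvnnvavnvaa   [S -> v a a]

S ⇒ nvE ⇒ nvnSS ⇒ nvnnvES ⇒ nvnnvavnS ⇒ nvnnvavnvaa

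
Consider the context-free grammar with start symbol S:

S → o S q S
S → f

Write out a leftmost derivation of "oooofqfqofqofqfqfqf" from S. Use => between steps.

S => oSqS   [S → o S q S]
oSqS => ooSqSqS   [S → o S q S]
ooSqSqS => oooSqSqSqS   [S → o S q S]
oooSqSqSqS => ooooSqSqSqSqS   [S → o S q S]
ooooSqSqSqSqS => oooofqSqSqSqS   [S → f]
oooofqSqSqSqS => oooofqfqSqSqS   [S → f]
oooofqfqSqSqS => oooofqfqoSqSqSqS   [S → o S q S]
oooofqfqoSqSqSqS => oooofqfqofqSqSqS   [S → f]
oooofqfqofqSqSqS => oooofqfqofqoSqSqSqS   [S → o S q S]
oooofqfqofqoSqSqSqS => oooofqfqofqofqSqSqS   [S → f]
oooofqfqofqofqSqSqS => oooofqfqofqofqfqSqS   [S → f]
oooofqfqofqofqfqSqS => oooofqfqofqofqfqfqS   [S → f]
oooofqfqofqofqfqfqS => oooofqfqofqofqfqfqf   [S → f]

S => oSqS => ooSqSqS => oooSqSqSqS => ooooSqSqSqSqS => oooofqSqSqSqS => oooofqfqSqSqS => oooofqfqoSqSqSqS => oooofqfqofqSqSqS => oooofqfqofqoSqSqSqS => oooofqfqofqofqSqSqS => oooofqfqofqofqfqSqS => oooofqfqofqofqfqfqS => oooofqfqofqofqfqfqf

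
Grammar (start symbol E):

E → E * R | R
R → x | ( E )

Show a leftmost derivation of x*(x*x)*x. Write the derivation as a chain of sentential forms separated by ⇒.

E ⇒ E*R   [E → E * R]
E*R ⇒ E*R*R   [E → E * R]
E*R*R ⇒ R*R*R   [E → R]
R*R*R ⇒ x*R*R   [R → x]
x*R*R ⇒ x*(E)*R   [R → ( E )]
x*(E)*R ⇒ x*(E*R)*R   [E → E * R]
x*(E*R)*R ⇒ x*(R*R)*R   [E → R]
x*(R*R)*R ⇒ x*(x*R)*R   [R → x]
x*(x*R)*R ⇒ x*(x*x)*R   [R → x]
x*(x*x)*R ⇒ x*(x*x)*x   [R → x]

E ⇒ E*R ⇒ E*R*R ⇒ R*R*R ⇒ x*R*R ⇒ x*(E)*R ⇒ x*(E*R)*R ⇒ x*(R*R)*R ⇒ x*(x*R)*R ⇒ x*(x*x)*R ⇒ x*(x*x)*x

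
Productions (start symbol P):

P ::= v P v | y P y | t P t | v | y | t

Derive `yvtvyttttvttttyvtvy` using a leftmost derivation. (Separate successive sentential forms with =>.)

P => yPy   [P ::= y P y]
yPy => yvPvy   [P ::= v P v]
yvPvy => yvtPtvy   [P ::= t P t]
yvtPtvy => yvtvPvtvy   [P ::= v P v]
yvtvPvtvy => yvtvyPyvtvy   [P ::= y P y]
yvtvyPyvtvy => yvtvytPtyvtvy   [P ::= t P t]
yvtvytPtyvtvy => yvtvyttPttyvtvy   [P ::= t P t]
yvtvyttPttyvtvy => yvtvytttPtttyvtvy   [P ::= t P t]
yvtvytttPtttyvtvy => yvtvyttttPttttyvtvy   [P ::= t P t]
yvtvyttttPttttyvtvy => yvtvyttttvttttyvtvy   [P ::= v]

P=>yPy=>yvPvy=>yvtPtvy=>yvtvPvtvy=>yvtvyPyvtvy=>yvtvytPtyvtvy=>yvtvyttPttyvtvy=>yvtvytttPtttyvtvy=>yvtvyttttPttttyvtvy=>yvtvyttttvttttyvtvy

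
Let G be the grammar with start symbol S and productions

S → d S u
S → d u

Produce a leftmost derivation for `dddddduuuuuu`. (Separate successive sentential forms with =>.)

S => dSu => ddSuu => dddSuuu => ddddSuuuu => dddddSuuuuu => dddddduuuuuu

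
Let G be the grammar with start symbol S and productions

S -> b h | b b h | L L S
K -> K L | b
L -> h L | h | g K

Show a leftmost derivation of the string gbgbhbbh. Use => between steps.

S=>LLS=>gKLS=>gbLS=>gbgKS=>gbgKLS=>gbgbLS=>gbgbhS=>gbgbhbbh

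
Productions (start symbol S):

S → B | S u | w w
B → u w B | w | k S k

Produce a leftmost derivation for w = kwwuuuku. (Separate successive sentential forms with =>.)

S => Su => Bu => kSku => kSuku => kSuuku => kSuuuku => kwwuuuku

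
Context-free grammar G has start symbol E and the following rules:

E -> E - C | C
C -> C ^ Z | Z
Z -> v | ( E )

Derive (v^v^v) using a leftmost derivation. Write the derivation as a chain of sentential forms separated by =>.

E => C   [E -> C]
C => Z   [C -> Z]
Z => (E)   [Z -> ( E )]
(E) => (C)   [E -> C]
(C) => (C^Z)   [C -> C ^ Z]
(C^Z) => (C^Z^Z)   [C -> C ^ Z]
(C^Z^Z) => (Z^Z^Z)   [C -> Z]
(Z^Z^Z) => (v^Z^Z)   [Z -> v]
(v^Z^Z) => (v^v^Z)   [Z -> v]
(v^v^Z) => (v^v^v)   [Z -> v]

E => C => Z => (E) => (C) => (C^Z) => (C^Z^Z) => (Z^Z^Z) => (v^Z^Z) => (v^v^Z) => (v^v^v)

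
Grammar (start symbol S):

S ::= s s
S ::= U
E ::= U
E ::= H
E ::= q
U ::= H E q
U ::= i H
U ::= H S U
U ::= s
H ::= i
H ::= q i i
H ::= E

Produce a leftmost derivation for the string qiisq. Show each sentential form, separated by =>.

S => U => HEq => qiiEq => qiiUq => qiisq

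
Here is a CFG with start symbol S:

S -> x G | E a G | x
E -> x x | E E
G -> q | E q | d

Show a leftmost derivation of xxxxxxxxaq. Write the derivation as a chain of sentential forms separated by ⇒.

S ⇒ EaG ⇒ EEaG ⇒ EEEaG ⇒ EEEEaG ⇒ xxEEEaG ⇒ xxxxEEaG ⇒ xxxxxxEaG ⇒ xxxxxxxxaG ⇒ xxxxxxxxaq

S ⇒ EaG   [S -> E a G]
EaG ⇒ EEaG   [E -> E E]
EEaG ⇒ EEEaG   [E -> E E]
EEEaG ⇒ EEEEaG   [E -> E E]
EEEEaG ⇒ xxEEEaG   [E -> x x]
xxEEEaG ⇒ xxxxEEaG   [E -> x x]
xxxxEEaG ⇒ xxxxxxEaG   [E -> x x]
xxxxxxEaG ⇒ xxxxxxxxaG   [E -> x x]
xxxxxxxxaG ⇒ xxxxxxxxaq   [G -> q]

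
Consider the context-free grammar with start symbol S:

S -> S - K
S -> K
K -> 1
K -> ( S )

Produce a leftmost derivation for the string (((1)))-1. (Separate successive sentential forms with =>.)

S => S-K => K-K => (S)-K => (K)-K => ((S))-K => ((K))-K => (((S)))-K => (((K)))-K => (((1)))-K => (((1)))-1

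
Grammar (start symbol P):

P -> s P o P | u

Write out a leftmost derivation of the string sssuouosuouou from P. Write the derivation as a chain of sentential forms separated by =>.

P=>sPoP=>ssPoPoP=>sssPoPoPoP=>sssuoPoPoP=>sssuouoPoP=>sssuouosPoPoP=>sssuouosuoPoP=>sssuouosuouoP=>sssuouosuouou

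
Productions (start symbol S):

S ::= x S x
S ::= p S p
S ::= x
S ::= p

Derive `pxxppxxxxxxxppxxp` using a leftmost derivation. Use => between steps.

S => pSp   [S ::= p S p]
pSp => pxSxp   [S ::= x S x]
pxSxp => pxxSxxp   [S ::= x S x]
pxxSxxp => pxxpSpxxp   [S ::= p S p]
pxxpSpxxp => pxxppSppxxp   [S ::= p S p]
pxxppSppxxp => pxxppxSxppxxp   [S ::= x S x]
pxxppxSxppxxp => pxxppxxSxxppxxp   [S ::= x S x]
pxxppxxSxxppxxp => pxxppxxxSxxxppxxp   [S ::= x S x]
pxxppxxxSxxxppxxp => pxxppxxxxxxxppxxp   [S ::= x]

S => pSp => pxSxp => pxxSxxp => pxxpSpxxp => pxxppSppxxp => pxxppxSxppxxp => pxxppxxSxxppxxp => pxxppxxxSxxxppxxp => pxxppxxxxxxxppxxp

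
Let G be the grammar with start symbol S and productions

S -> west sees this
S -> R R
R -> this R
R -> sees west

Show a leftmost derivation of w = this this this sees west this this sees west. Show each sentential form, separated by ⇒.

S ⇒ R R   [S -> R R]
R R ⇒ this R R   [R -> this R]
this R R ⇒ this this R R   [R -> this R]
this this R R ⇒ this this this R R   [R -> this R]
this this this R R ⇒ this this this sees west R   [R -> sees west]
this this this sees west R ⇒ this this this sees west this R   [R -> this R]
this this this sees west this R ⇒ this this this sees west this this R   [R -> this R]
this this this sees west this this R ⇒ this this this sees west this this sees west   [R -> sees west]

S ⇒ R R ⇒ this R R ⇒ this this R R ⇒ this this this R R ⇒ this this this sees west R ⇒ this this this sees west this R ⇒ this this this sees west this this R ⇒ this this this sees west this this sees west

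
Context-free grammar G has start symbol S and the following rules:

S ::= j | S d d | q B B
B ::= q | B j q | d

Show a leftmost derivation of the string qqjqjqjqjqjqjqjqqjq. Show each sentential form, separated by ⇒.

S⇒qBB⇒qBjqB⇒qBjqjqB⇒qBjqjqjqB⇒qBjqjqjqjqB⇒qBjqjqjqjqjqB⇒qBjqjqjqjqjqjqB⇒qBjqjqjqjqjqjqjqB⇒qqjqjqjqjqjqjqjqB⇒qqjqjqjqjqjqjqjqBjq⇒qqjqjqjqjqjqjqjqqjq

S ⇒ qBB   [S ::= q B B]
qBB ⇒ qBjqB   [B ::= B j q]
qBjqB ⇒ qBjqjqB   [B ::= B j q]
qBjqjqB ⇒ qBjqjqjqB   [B ::= B j q]
qBjqjqjqB ⇒ qBjqjqjqjqB   [B ::= B j q]
qBjqjqjqjqB ⇒ qBjqjqjqjqjqB   [B ::= B j q]
qBjqjqjqjqjqB ⇒ qBjqjqjqjqjqjqB   [B ::= B j q]
qBjqjqjqjqjqjqB ⇒ qBjqjqjqjqjqjqjqB   [B ::= B j q]
qBjqjqjqjqjqjqjqB ⇒ qqjqjqjqjqjqjqjqB   [B ::= q]
qqjqjqjqjqjqjqjqB ⇒ qqjqjqjqjqjqjqjqBjq   [B ::= B j q]
qqjqjqjqjqjqjqjqBjq ⇒ qqjqjqjqjqjqjqjqqjq   [B ::= q]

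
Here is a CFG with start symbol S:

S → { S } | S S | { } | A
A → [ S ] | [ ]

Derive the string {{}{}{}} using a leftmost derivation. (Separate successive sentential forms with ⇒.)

S⇒{S}⇒{SS}⇒{SSS}⇒{{}SS}⇒{{}{}S}⇒{{}{}{}}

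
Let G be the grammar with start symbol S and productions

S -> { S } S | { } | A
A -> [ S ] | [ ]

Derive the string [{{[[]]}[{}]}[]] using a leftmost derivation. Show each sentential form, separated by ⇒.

S ⇒ A   [S -> A]
A ⇒ [S]   [A -> [ S ]]
[S] ⇒ [{S}S]   [S -> { S } S]
[{S}S] ⇒ [{{S}S}S]   [S -> { S } S]
[{{S}S}S] ⇒ [{{A}S}S]   [S -> A]
[{{A}S}S] ⇒ [{{[S]}S}S]   [A -> [ S ]]
[{{[S]}S}S] ⇒ [{{[A]}S}S]   [S -> A]
[{{[A]}S}S] ⇒ [{{[[]]}S}S]   [A -> [ ]]
[{{[[]]}S}S] ⇒ [{{[[]]}A}S]   [S -> A]
[{{[[]]}A}S] ⇒ [{{[[]]}[S]}S]   [A -> [ S ]]
[{{[[]]}[S]}S] ⇒ [{{[[]]}[{}]}S]   [S -> { }]
[{{[[]]}[{}]}S] ⇒ [{{[[]]}[{}]}A]   [S -> A]
[{{[[]]}[{}]}A] ⇒ [{{[[]]}[{}]}[]]   [A -> [ ]]

S⇒A⇒[S]⇒[{S}S]⇒[{{S}S}S]⇒[{{A}S}S]⇒[{{[S]}S}S]⇒[{{[A]}S}S]⇒[{{[[]]}S}S]⇒[{{[[]]}A}S]⇒[{{[[]]}[S]}S]⇒[{{[[]]}[{}]}S]⇒[{{[[]]}[{}]}A]⇒[{{[[]]}[{}]}[]]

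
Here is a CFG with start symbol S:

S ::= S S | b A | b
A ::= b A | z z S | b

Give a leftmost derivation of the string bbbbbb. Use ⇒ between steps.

S ⇒ SS ⇒ SSS ⇒ bSS ⇒ bSSS ⇒ bbASS ⇒ bbbASS ⇒ bbbbSS ⇒ bbbbbS ⇒ bbbbbb

S ⇒ SS   [S ::= S S]
SS ⇒ SSS   [S ::= S S]
SSS ⇒ bSS   [S ::= b]
bSS ⇒ bSSS   [S ::= S S]
bSSS ⇒ bbASS   [S ::= b A]
bbASS ⇒ bbbASS   [A ::= b A]
bbbASS ⇒ bbbbSS   [A ::= b]
bbbbSS ⇒ bbbbbS   [S ::= b]
bbbbbS ⇒ bbbbbb   [S ::= b]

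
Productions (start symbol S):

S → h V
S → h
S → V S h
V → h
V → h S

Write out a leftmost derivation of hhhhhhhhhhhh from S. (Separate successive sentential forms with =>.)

S => hV => hhS => hhVSh => hhhSSh => hhhhSh => hhhhhVh => hhhhhhSh => hhhhhhhVh => hhhhhhhhSh => hhhhhhhhhVh => hhhhhhhhhhSh => hhhhhhhhhhhh

S => hV   [S → h V]
hV => hhS   [V → h S]
hhS => hhVSh   [S → V S h]
hhVSh => hhhSSh   [V → h S]
hhhSSh => hhhhSh   [S → h]
hhhhSh => hhhhhVh   [S → h V]
hhhhhVh => hhhhhhSh   [V → h S]
hhhhhhSh => hhhhhhhVh   [S → h V]
hhhhhhhVh => hhhhhhhhSh   [V → h S]
hhhhhhhhSh => hhhhhhhhhVh   [S → h V]
hhhhhhhhhVh => hhhhhhhhhhSh   [V → h S]
hhhhhhhhhhSh => hhhhhhhhhhhh   [S → h]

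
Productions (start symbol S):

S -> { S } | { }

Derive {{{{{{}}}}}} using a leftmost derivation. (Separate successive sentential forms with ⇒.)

S⇒{S}⇒{{S}}⇒{{{S}}}⇒{{{{S}}}}⇒{{{{{S}}}}}⇒{{{{{{}}}}}}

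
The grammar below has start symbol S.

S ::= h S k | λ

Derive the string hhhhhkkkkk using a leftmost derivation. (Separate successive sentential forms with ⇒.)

S⇒hSk⇒hhSkk⇒hhhSkkk⇒hhhhSkkkk⇒hhhhhSkkkkk⇒hhhhhkkkkk

S ⇒ hSk   [S ::= h S k]
hSk ⇒ hhSkk   [S ::= h S k]
hhSkk ⇒ hhhSkkk   [S ::= h S k]
hhhSkkk ⇒ hhhhSkkkk   [S ::= h S k]
hhhhSkkkk ⇒ hhhhhSkkkkk   [S ::= h S k]
hhhhhSkkkkk ⇒ hhhhhkkkkk   [S ::= λ]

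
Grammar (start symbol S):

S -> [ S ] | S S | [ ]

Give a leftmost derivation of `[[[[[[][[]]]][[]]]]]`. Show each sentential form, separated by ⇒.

S ⇒ [S]   [S -> [ S ]]
[S] ⇒ [[S]]   [S -> [ S ]]
[[S]] ⇒ [[[S]]]   [S -> [ S ]]
[[[S]]] ⇒ [[[SS]]]   [S -> S S]
[[[SS]]] ⇒ [[[[S]S]]]   [S -> [ S ]]
[[[[S]S]]] ⇒ [[[[[S]]S]]]   [S -> [ S ]]
[[[[[S]]S]]] ⇒ [[[[[SS]]S]]]   [S -> S S]
[[[[[SS]]S]]] ⇒ [[[[[[]S]]S]]]   [S -> [ ]]
[[[[[[]S]]S]]] ⇒ [[[[[[][S]]]S]]]   [S -> [ S ]]
[[[[[[][S]]]S]]] ⇒ [[[[[[][[]]]]S]]]   [S -> [ ]]
[[[[[[][[]]]]S]]] ⇒ [[[[[[][[]]]][S]]]]   [S -> [ S ]]
[[[[[[][[]]]][S]]]] ⇒ [[[[[[][[]]]][[]]]]]   [S -> [ ]]

S⇒[S]⇒[[S]]⇒[[[S]]]⇒[[[SS]]]⇒[[[[S]S]]]⇒[[[[[S]]S]]]⇒[[[[[SS]]S]]]⇒[[[[[[]S]]S]]]⇒[[[[[[][S]]]S]]]⇒[[[[[[][[]]]]S]]]⇒[[[[[[][[]]]][S]]]]⇒[[[[[[][[]]]][[]]]]]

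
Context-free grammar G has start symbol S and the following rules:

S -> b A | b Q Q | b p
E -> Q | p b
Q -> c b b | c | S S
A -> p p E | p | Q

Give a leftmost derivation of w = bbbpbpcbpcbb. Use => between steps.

S => bQQ => bSSQ => bbQQSQ => bbSSQSQ => bbbpSQSQ => bbbpbpQSQ => bbbpbpcSQ => bbbpbpcbpQ => bbbpbpcbpcbb

S => bQQ   [S -> b Q Q]
bQQ => bSSQ   [Q -> S S]
bSSQ => bbQQSQ   [S -> b Q Q]
bbQQSQ => bbSSQSQ   [Q -> S S]
bbSSQSQ => bbbpSQSQ   [S -> b p]
bbbpSQSQ => bbbpbpQSQ   [S -> b p]
bbbpbpQSQ => bbbpbpcSQ   [Q -> c]
bbbpbpcSQ => bbbpbpcbpQ   [S -> b p]
bbbpbpcbpQ => bbbpbpcbpcbb   [Q -> c b b]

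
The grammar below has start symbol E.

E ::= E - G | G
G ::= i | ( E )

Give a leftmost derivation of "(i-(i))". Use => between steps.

E => G   [E ::= G]
G => (E)   [G ::= ( E )]
(E) => (E-G)   [E ::= E - G]
(E-G) => (G-G)   [E ::= G]
(G-G) => (i-G)   [G ::= i]
(i-G) => (i-(E))   [G ::= ( E )]
(i-(E)) => (i-(G))   [E ::= G]
(i-(G)) => (i-(i))   [G ::= i]

E=>G=>(E)=>(E-G)=>(G-G)=>(i-G)=>(i-(E))=>(i-(G))=>(i-(i))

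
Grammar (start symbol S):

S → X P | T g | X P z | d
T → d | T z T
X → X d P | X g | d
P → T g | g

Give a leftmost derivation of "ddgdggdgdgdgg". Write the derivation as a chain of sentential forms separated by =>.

S => XP => XdPP => XdPdPP => XdPdPdPP => XgdPdPdPP => XdPgdPdPdPP => XdPdPgdPdPdPP => ddPdPgdPdPdPP => ddgdPgdPdPdPP => ddgdggdPdPdPP => ddgdggdgdPdPP => ddgdggdgdgdPP => ddgdggdgdgdgP => ddgdggdgdgdgg

S => XP   [S → X P]
XP => XdPP   [X → X d P]
XdPP => XdPdPP   [X → X d P]
XdPdPP => XdPdPdPP   [X → X d P]
XdPdPdPP => XgdPdPdPP   [X → X g]
XgdPdPdPP => XdPgdPdPdPP   [X → X d P]
XdPgdPdPdPP => XdPdPgdPdPdPP   [X → X d P]
XdPdPgdPdPdPP => ddPdPgdPdPdPP   [X → d]
ddPdPgdPdPdPP => ddgdPgdPdPdPP   [P → g]
ddgdPgdPdPdPP => ddgdggdPdPdPP   [P → g]
ddgdggdPdPdPP => ddgdggdgdPdPP   [P → g]
ddgdggdgdPdPP => ddgdggdgdgdPP   [P → g]
ddgdggdgdgdPP => ddgdggdgdgdgP   [P → g]
ddgdggdgdgdgP => ddgdggdgdgdgg   [P → g]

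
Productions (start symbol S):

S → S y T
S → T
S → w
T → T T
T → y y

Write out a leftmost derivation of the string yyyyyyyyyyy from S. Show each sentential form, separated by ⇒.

S ⇒ SyT   [S → S y T]
SyT ⇒ TyT   [S → T]
TyT ⇒ TTyT   [T → T T]
TTyT ⇒ TTTyT   [T → T T]
TTTyT ⇒ TTTTyT   [T → T T]
TTTTyT ⇒ yyTTTyT   [T → y y]
yyTTTyT ⇒ yyyyTTyT   [T → y y]
yyyyTTyT ⇒ yyyyyyTyT   [T → y y]
yyyyyyTyT ⇒ yyyyyyyyyT   [T → y y]
yyyyyyyyyT ⇒ yyyyyyyyyyy   [T → y y]

S⇒SyT⇒TyT⇒TTyT⇒TTTyT⇒TTTTyT⇒yyTTTyT⇒yyyyTTyT⇒yyyyyyTyT⇒yyyyyyyyyT⇒yyyyyyyyyyy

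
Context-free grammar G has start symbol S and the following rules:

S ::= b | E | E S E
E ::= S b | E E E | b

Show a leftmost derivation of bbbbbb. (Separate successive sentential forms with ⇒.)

S ⇒ E ⇒ EEE ⇒ SbEE ⇒ EbEE ⇒ EEEbEE ⇒ bEEbEE ⇒ bbEbEE ⇒ bbbbEE ⇒ bbbbbE ⇒ bbbbbb

S ⇒ E   [S ::= E]
E ⇒ EEE   [E ::= E E E]
EEE ⇒ SbEE   [E ::= S b]
SbEE ⇒ EbEE   [S ::= E]
EbEE ⇒ EEEbEE   [E ::= E E E]
EEEbEE ⇒ bEEbEE   [E ::= b]
bEEbEE ⇒ bbEbEE   [E ::= b]
bbEbEE ⇒ bbbbEE   [E ::= b]
bbbbEE ⇒ bbbbbE   [E ::= b]
bbbbbE ⇒ bbbbbb   [E ::= b]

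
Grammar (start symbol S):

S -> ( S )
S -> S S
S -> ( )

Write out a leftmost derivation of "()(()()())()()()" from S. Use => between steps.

S => SS => SSS => SSSS => ()SSS => ()SSSS => ()(S)SSS => ()(SS)SSS => ()(SSS)SSS => ()(()SS)SSS => ()(()()S)SSS => ()(()()())SSS => ()(()()())()SS => ()(()()())()()S => ()(()()())()()()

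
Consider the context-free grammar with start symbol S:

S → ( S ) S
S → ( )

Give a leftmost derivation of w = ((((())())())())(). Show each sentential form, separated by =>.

S=>(S)S=>((S)S)S=>(((S)S)S)S=>((((S)S)S)S)S=>((((())S)S)S)S=>((((())())S)S)S=>((((())())())S)S=>((((())())())())S=>((((())())())())()

S => (S)S   [S → ( S ) S]
(S)S => ((S)S)S   [S → ( S ) S]
((S)S)S => (((S)S)S)S   [S → ( S ) S]
(((S)S)S)S => ((((S)S)S)S)S   [S → ( S ) S]
((((S)S)S)S)S => ((((())S)S)S)S   [S → ( )]
((((())S)S)S)S => ((((())())S)S)S   [S → ( )]
((((())())S)S)S => ((((())())())S)S   [S → ( )]
((((())())())S)S => ((((())())())())S   [S → ( )]
((((())())())())S => ((((())())())())()   [S → ( )]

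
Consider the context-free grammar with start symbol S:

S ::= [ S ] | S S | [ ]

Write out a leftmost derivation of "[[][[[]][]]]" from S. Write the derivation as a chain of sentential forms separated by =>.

S => [S]   [S ::= [ S ]]
[S] => [SS]   [S ::= S S]
[SS] => [[]S]   [S ::= [ ]]
[[]S] => [[][S]]   [S ::= [ S ]]
[[][S]] => [[][SS]]   [S ::= S S]
[[][SS]] => [[][[S]S]]   [S ::= [ S ]]
[[][[S]S]] => [[][[[]]S]]   [S ::= [ ]]
[[][[[]]S]] => [[][[[]][]]]   [S ::= [ ]]

S => [S] => [SS] => [[]S] => [[][S]] => [[][SS]] => [[][[S]S]] => [[][[[]]S]] => [[][[[]][]]]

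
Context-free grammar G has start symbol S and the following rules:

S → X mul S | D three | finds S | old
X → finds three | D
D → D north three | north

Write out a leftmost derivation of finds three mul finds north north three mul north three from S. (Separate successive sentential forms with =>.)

S => X mul S   [S → X mul S]
X mul S => finds three mul S   [X → finds three]
finds three mul S => finds three mul finds S   [S → finds S]
finds three mul finds S => finds three mul finds X mul S   [S → X mul S]
finds three mul finds X mul S => finds three mul finds D mul S   [X → D]
finds three mul finds D mul S => finds three mul finds D north three mul S   [D → D north three]
finds three mul finds D north three mul S => finds three mul finds north north three mul S   [D → north]
finds three mul finds north north three mul S => finds three mul finds north north three mul D three   [S → D three]
finds three mul finds north north three mul D three => finds three mul finds north north three mul north three   [D → north]

S => X mul S => finds three mul S => finds three mul finds S => finds three mul finds X mul S => finds three mul finds D mul S => finds three mul finds D north three mul S => finds three mul finds north north three mul S => finds three mul finds north north three mul D three => finds three mul finds north north three mul north three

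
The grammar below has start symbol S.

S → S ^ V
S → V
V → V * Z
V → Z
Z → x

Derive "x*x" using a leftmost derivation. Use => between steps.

S => V => V*Z => Z*Z => x*Z => x*x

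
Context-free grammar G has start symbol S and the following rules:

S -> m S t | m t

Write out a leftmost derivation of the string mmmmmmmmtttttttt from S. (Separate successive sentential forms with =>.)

S => mSt   [S -> m S t]
mSt => mmStt   [S -> m S t]
mmStt => mmmSttt   [S -> m S t]
mmmSttt => mmmmStttt   [S -> m S t]
mmmmStttt => mmmmmSttttt   [S -> m S t]
mmmmmSttttt => mmmmmmStttttt   [S -> m S t]
mmmmmmStttttt => mmmmmmmSttttttt   [S -> m S t]
mmmmmmmSttttttt => mmmmmmmmtttttttt   [S -> m t]

S => mSt => mmStt => mmmSttt => mmmmStttt => mmmmmSttttt => mmmmmmStttttt => mmmmmmmSttttttt => mmmmmmmmtttttttt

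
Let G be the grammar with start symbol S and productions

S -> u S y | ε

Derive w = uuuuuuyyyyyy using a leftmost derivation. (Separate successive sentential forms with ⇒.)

S ⇒ uSy ⇒ uuSyy ⇒ uuuSyyy ⇒ uuuuSyyyy ⇒ uuuuuSyyyyy ⇒ uuuuuuSyyyyyy ⇒ uuuuuuyyyyyy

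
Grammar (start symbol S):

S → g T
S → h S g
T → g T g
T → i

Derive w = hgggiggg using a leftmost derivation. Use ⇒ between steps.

S ⇒ hSg   [S → h S g]
hSg ⇒ hgTg   [S → g T]
hgTg ⇒ hggTgg   [T → g T g]
hggTgg ⇒ hgggTggg   [T → g T g]
hgggTggg ⇒ hgggiggg   [T → i]

S ⇒ hSg ⇒ hgTg ⇒ hggTgg ⇒ hgggTggg ⇒ hgggiggg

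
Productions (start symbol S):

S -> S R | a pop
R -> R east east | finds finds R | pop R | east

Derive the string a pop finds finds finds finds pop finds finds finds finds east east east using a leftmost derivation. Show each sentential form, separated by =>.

S => S R => a pop R => a pop finds finds R => a pop finds finds finds finds R => a pop finds finds finds finds pop R => a pop finds finds finds finds pop finds finds R => a pop finds finds finds finds pop finds finds R east east => a pop finds finds finds finds pop finds finds finds finds R east east => a pop finds finds finds finds pop finds finds finds finds east east east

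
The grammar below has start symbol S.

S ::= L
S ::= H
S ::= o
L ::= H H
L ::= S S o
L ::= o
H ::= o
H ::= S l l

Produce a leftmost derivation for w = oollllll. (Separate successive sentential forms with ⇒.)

S ⇒ H   [S ::= H]
H ⇒ Sll   [H ::= S l l]
Sll ⇒ Lll   [S ::= L]
Lll ⇒ HHll   [L ::= H H]
HHll ⇒ oHll   [H ::= o]
oHll ⇒ oSllll   [H ::= S l l]
oSllll ⇒ oHllll   [S ::= H]
oHllll ⇒ oSllllll   [H ::= S l l]
oSllllll ⇒ oHllllll   [S ::= H]
oHllllll ⇒ oollllll   [H ::= o]

S ⇒ H ⇒ Sll ⇒ Lll ⇒ HHll ⇒ oHll ⇒ oSllll ⇒ oHllll ⇒ oSllllll ⇒ oHllllll ⇒ oollllll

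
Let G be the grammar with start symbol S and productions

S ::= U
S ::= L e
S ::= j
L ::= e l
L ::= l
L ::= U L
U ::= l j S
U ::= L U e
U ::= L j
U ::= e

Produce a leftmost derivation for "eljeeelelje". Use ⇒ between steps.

S⇒U⇒LUe⇒ULUe⇒LjLUe⇒eljLUe⇒eljULUe⇒eljeLUe⇒eljeULUe⇒eljeeLUe⇒eljeeelUe⇒eljeeelLje⇒eljeeelelje

S ⇒ U   [S ::= U]
U ⇒ LUe   [U ::= L U e]
LUe ⇒ ULUe   [L ::= U L]
ULUe ⇒ LjLUe   [U ::= L j]
LjLUe ⇒ eljLUe   [L ::= e l]
eljLUe ⇒ eljULUe   [L ::= U L]
eljULUe ⇒ eljeLUe   [U ::= e]
eljeLUe ⇒ eljeULUe   [L ::= U L]
eljeULUe ⇒ eljeeLUe   [U ::= e]
eljeeLUe ⇒ eljeeelUe   [L ::= e l]
eljeeelUe ⇒ eljeeelLje   [U ::= L j]
eljeeelLje ⇒ eljeeelelje   [L ::= e l]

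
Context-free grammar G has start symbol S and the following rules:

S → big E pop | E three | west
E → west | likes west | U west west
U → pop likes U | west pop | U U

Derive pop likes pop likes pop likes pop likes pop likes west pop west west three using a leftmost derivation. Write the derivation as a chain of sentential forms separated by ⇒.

S ⇒ E three   [S → E three]
E three ⇒ U west west three   [E → U west west]
U west west three ⇒ pop likes U west west three   [U → pop likes U]
pop likes U west west three ⇒ pop likes pop likes U west west three   [U → pop likes U]
pop likes pop likes U west west three ⇒ pop likes pop likes pop likes U west west three   [U → pop likes U]
pop likes pop likes pop likes U west west three ⇒ pop likes pop likes pop likes pop likes U west west three   [U → pop likes U]
pop likes pop likes pop likes pop likes U west west three ⇒ pop likes pop likes pop likes pop likes pop likes U west west three   [U → pop likes U]
pop likes pop likes pop likes pop likes pop likes U west west three ⇒ pop likes pop likes pop likes pop likes pop likes west pop west west three   [U → west pop]

S ⇒ E three ⇒ U west west three ⇒ pop likes U west west three ⇒ pop likes pop likes U west west three ⇒ pop likes pop likes pop likes U west west three ⇒ pop likes pop likes pop likes pop likes U west west three ⇒ pop likes pop likes pop likes pop likes pop likes U west west three ⇒ pop likes pop likes pop likes pop likes pop likes west pop west west three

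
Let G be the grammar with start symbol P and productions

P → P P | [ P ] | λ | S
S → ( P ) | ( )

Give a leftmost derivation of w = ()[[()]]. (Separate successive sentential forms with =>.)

P => PP   [P → P P]
PP => SP   [P → S]
SP => ()P   [S → ( )]
()P => ()[P]   [P → [ P ]]
()[P] => ()[[P]]   [P → [ P ]]
()[[P]] => ()[[PP]]   [P → P P]
()[[PP]] => ()[[SP]]   [P → S]
()[[SP]] => ()[[()P]]   [S → ( )]
()[[()P]] => ()[[()]]   [P → λ]

P=>PP=>SP=>()P=>()[P]=>()[[P]]=>()[[PP]]=>()[[SP]]=>()[[()P]]=>()[[()]]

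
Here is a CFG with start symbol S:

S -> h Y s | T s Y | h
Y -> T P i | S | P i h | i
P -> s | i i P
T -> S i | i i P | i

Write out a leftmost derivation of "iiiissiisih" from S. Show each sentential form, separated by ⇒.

S⇒TsY⇒iiPsY⇒iiiiPsY⇒iiiissY⇒iiiissPih⇒iiiissiiPih⇒iiiissiisih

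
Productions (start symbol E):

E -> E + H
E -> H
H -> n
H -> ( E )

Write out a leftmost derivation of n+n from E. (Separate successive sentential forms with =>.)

E => E+H   [E -> E + H]
E+H => H+H   [E -> H]
H+H => n+H   [H -> n]
n+H => n+n   [H -> n]

E => E+H => H+H => n+H => n+n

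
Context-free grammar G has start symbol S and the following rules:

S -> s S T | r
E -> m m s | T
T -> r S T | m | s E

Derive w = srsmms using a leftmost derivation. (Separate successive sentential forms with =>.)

S => sST => srT => srsE => srsmms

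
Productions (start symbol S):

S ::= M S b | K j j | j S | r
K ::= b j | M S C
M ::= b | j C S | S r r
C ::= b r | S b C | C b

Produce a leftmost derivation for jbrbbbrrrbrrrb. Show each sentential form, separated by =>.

S=>MSb=>SrrSb=>MSbrrSb=>jCSSbrrSb=>jSbCSSbrrSb=>jMSbbCSSbrrSb=>jbSbbCSSbrrSb=>jbrbbCSSbrrSb=>jbrbbbrSSbrrSb=>jbrbbbrrSbrrSb=>jbrbbbrrrbrrSb=>jbrbbbrrrbrrrb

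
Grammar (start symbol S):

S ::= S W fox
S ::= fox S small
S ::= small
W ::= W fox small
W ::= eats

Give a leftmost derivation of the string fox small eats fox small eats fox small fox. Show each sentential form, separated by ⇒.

S ⇒ S W fox ⇒ fox S small W fox ⇒ fox S W fox small W fox ⇒ fox small W fox small W fox ⇒ fox small eats fox small W fox ⇒ fox small eats fox small W fox small fox ⇒ fox small eats fox small eats fox small fox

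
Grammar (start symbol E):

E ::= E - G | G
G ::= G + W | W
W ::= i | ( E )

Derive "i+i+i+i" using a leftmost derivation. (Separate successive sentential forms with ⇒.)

E ⇒ G ⇒ G+W ⇒ G+W+W ⇒ G+W+W+W ⇒ W+W+W+W ⇒ i+W+W+W ⇒ i+i+W+W ⇒ i+i+i+W ⇒ i+i+i+i

E ⇒ G   [E ::= G]
G ⇒ G+W   [G ::= G + W]
G+W ⇒ G+W+W   [G ::= G + W]
G+W+W ⇒ G+W+W+W   [G ::= G + W]
G+W+W+W ⇒ W+W+W+W   [G ::= W]
W+W+W+W ⇒ i+W+W+W   [W ::= i]
i+W+W+W ⇒ i+i+W+W   [W ::= i]
i+i+W+W ⇒ i+i+i+W   [W ::= i]
i+i+i+W ⇒ i+i+i+i   [W ::= i]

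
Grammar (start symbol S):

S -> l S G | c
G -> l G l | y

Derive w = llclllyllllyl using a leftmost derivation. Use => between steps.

S => lSG => llSGG => llcGG => llclGlG => llcllGllG => llclllGlllG => llclllylllG => llclllyllllGl => llclllyllllyl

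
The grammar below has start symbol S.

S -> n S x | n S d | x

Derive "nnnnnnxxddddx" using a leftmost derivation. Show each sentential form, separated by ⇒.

S ⇒ nSx ⇒ nnSdx ⇒ nnnSddx ⇒ nnnnSdddx ⇒ nnnnnSddddx ⇒ nnnnnnSxddddx ⇒ nnnnnnxxddddx

S ⇒ nSx   [S -> n S x]
nSx ⇒ nnSdx   [S -> n S d]
nnSdx ⇒ nnnSddx   [S -> n S d]
nnnSddx ⇒ nnnnSdddx   [S -> n S d]
nnnnSdddx ⇒ nnnnnSddddx   [S -> n S d]
nnnnnSddddx ⇒ nnnnnnSxddddx   [S -> n S x]
nnnnnnSxddddx ⇒ nnnnnnxxddddx   [S -> x]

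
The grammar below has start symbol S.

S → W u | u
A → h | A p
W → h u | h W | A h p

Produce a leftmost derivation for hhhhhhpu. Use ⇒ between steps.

S⇒Wu⇒hWu⇒hhWu⇒hhhWu⇒hhhhWu⇒hhhhAhpu⇒hhhhhhpu

S ⇒ Wu   [S → W u]
Wu ⇒ hWu   [W → h W]
hWu ⇒ hhWu   [W → h W]
hhWu ⇒ hhhWu   [W → h W]
hhhWu ⇒ hhhhWu   [W → h W]
hhhhWu ⇒ hhhhAhpu   [W → A h p]
hhhhAhpu ⇒ hhhhhhpu   [A → h]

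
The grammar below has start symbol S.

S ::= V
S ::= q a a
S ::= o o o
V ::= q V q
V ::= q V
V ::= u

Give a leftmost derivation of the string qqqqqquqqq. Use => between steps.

S => V => qVq => qqVq => qqqVq => qqqqVqq => qqqqqVqqq => qqqqqqVqqq => qqqqqquqqq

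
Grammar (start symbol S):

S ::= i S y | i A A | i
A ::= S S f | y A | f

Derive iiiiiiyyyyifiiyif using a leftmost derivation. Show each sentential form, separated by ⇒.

S ⇒ iAA   [S ::= i A A]
iAA ⇒ iSSfA   [A ::= S S f]
iSSfA ⇒ iiSySfA   [S ::= i S y]
iiSySfA ⇒ iiiSyySfA   [S ::= i S y]
iiiSyySfA ⇒ iiiiSyyySfA   [S ::= i S y]
iiiiSyyySfA ⇒ iiiiiSyyyySfA   [S ::= i S y]
iiiiiSyyyySfA ⇒ iiiiiiyyyySfA   [S ::= i]
iiiiiiyyyySfA ⇒ iiiiiiyyyyifA   [S ::= i]
iiiiiiyyyyifA ⇒ iiiiiiyyyyifSSf   [A ::= S S f]
iiiiiiyyyyifSSf ⇒ iiiiiiyyyyifiSySf   [S ::= i S y]
iiiiiiyyyyifiSySf ⇒ iiiiiiyyyyifiiySf   [S ::= i]
iiiiiiyyyyifiiySf ⇒ iiiiiiyyyyifiiyif   [S ::= i]

S ⇒ iAA ⇒ iSSfA ⇒ iiSySfA ⇒ iiiSyySfA ⇒ iiiiSyyySfA ⇒ iiiiiSyyyySfA ⇒ iiiiiiyyyySfA ⇒ iiiiiiyyyyifA ⇒ iiiiiiyyyyifSSf ⇒ iiiiiiyyyyifiSySf ⇒ iiiiiiyyyyifiiySf ⇒ iiiiiiyyyyifiiyif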